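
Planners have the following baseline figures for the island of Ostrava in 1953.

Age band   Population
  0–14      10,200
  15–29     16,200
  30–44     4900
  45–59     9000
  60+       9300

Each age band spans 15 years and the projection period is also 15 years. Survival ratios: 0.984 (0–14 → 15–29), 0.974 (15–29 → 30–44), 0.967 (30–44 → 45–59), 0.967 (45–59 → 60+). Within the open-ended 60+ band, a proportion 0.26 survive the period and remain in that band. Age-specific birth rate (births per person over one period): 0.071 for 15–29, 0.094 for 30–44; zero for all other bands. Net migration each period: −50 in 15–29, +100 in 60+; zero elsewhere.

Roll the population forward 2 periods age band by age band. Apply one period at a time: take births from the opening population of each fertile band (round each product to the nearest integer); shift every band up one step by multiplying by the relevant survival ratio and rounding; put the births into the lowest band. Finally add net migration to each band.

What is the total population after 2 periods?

36311

Numbering the groups 1..5 from youngest to oldest:
Period 1.
Births: 16200 × 0.071 = 1150  |  4900 × 0.094 = 461 → total 1611
Group 2: 10200 × 0.984 = 10037
Group 3: 16200 × 0.974 = 15779
Group 4: 4900 × 0.967 = 4738
Group 5: 9000 × 0.967 + 9300 × 0.26 = 8703 + 2418 = 11121
Net migration: Group 2 − 50 → 9987; Group 5 + 100 → 11221
End of period: [1611, 9987, 15779, 4738, 11221]
Period 2.
Births: 9987 × 0.071 = 709  |  15779 × 0.094 = 1483 → total 2192
Group 2: 1611 × 0.984 = 1585
Group 3: 9987 × 0.974 = 9727
Group 4: 15779 × 0.967 = 15258
Group 5: 4738 × 0.967 + 11221 × 0.26 = 4582 + 2917 = 7499
Net migration: Group 2 − 50 → 1535; Group 5 + 100 → 7599
End of period: [2192, 1535, 9727, 15258, 7599]
Total after period 2: 2192 + 1535 + 9727 + 15258 + 7599 = 36311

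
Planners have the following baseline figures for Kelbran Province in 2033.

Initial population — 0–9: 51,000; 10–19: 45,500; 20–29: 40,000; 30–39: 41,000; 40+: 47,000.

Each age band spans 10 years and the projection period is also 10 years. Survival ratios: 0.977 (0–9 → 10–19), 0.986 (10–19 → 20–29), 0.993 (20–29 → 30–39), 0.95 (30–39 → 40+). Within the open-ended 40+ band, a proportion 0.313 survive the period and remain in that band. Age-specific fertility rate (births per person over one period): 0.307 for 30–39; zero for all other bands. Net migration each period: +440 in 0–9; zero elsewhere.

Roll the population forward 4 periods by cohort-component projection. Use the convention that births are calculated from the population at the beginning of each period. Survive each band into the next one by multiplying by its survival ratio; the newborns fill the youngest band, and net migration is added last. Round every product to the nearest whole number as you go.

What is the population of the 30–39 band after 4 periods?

Numbering the bands 1..5 from youngest to oldest:
Period 1.
Births: 41000 × 0.307 = 12587
Band 2: 51000 × 0.977 = 49827
Band 3: 45500 × 0.986 = 44863
Band 4: 40000 × 0.993 = 39720
Band 5: 41000 × 0.95 + 47000 × 0.313 = 38950 + 14711 = 53661
Net migration: Band 1 + 440 → 13027
Population now: 0–9=13027, 10–19=49827, 20–29=44863, 30–39=39720, 40+=53661
Period 2.
Births: 39720 × 0.307 = 12194
Band 2: 13027 × 0.977 = 12727
Band 3: 49827 × 0.986 = 49129
Band 4: 44863 × 0.993 = 44549
Band 5: 39720 × 0.95 + 53661 × 0.313 = 37734 + 16796 = 54530
Net migration: Band 1 + 440 → 12634
Population now: 0–9=12634, 10–19=12727, 20–29=49129, 30–39=44549, 40+=54530
Period 3.
Births: 44549 × 0.307 = 13677
Band 2: 12634 × 0.977 = 12343
Band 3: 12727 × 0.986 = 12549
Band 4: 49129 × 0.993 = 48785
Band 5: 44549 × 0.95 + 54530 × 0.313 = 42322 + 17068 = 59390
Net migration: Band 1 + 440 → 14117
Population now: 0–9=14117, 10–19=12343, 20–29=12549, 30–39=48785, 40+=59390
Period 4.
Births: 48785 × 0.307 = 14977
Band 2: 14117 × 0.977 = 13792
Band 3: 12343 × 0.986 = 12170
Band 4: 12549 × 0.993 = 12461
Band 5: 48785 × 0.95 + 59390 × 0.313 = 46346 + 18589 = 64935
Net migration: Band 1 + 440 → 15417
Population now: 0–9=15417, 10–19=13792, 20–29=12170, 30–39=12461, 40+=64935

12461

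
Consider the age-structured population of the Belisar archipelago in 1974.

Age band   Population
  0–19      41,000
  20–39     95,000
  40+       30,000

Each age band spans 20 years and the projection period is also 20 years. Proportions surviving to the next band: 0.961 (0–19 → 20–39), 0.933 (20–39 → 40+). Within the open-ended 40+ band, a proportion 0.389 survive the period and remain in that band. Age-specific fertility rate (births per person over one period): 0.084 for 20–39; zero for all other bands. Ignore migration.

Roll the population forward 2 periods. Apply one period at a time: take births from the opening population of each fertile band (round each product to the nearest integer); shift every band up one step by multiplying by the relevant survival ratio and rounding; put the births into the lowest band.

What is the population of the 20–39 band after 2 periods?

7669

Call the groups 1 to 3, youngest first.
— Period 1 —
Births: 95000 * 0.084 = 7980
Group 2: 41000 * 0.961 = 39401
Group 3: 95000 * 0.933 + 30000 * 0.389 = 88635 + 11670 = 100305
End of period: [7980, 39401, 100305]
— Period 2 —
Births: 39401 * 0.084 = 3310
Group 2: 7980 * 0.961 = 7669
Group 3: 39401 * 0.933 + 100305 * 0.389 = 36761 + 39019 = 75780
End of period: [3310, 7669, 75780]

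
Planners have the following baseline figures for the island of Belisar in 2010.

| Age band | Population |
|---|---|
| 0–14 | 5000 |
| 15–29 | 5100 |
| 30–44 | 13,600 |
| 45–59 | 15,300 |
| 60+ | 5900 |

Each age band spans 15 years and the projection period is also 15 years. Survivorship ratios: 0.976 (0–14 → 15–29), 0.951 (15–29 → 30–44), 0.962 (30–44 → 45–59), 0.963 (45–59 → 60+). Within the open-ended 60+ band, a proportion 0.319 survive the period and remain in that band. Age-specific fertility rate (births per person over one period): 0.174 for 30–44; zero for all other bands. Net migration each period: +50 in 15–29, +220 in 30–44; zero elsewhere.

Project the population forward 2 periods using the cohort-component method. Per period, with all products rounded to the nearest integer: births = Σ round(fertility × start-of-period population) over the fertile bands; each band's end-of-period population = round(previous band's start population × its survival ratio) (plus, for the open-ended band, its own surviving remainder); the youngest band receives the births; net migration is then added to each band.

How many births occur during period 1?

2366

Period 1:
Births: 13600 × 0.174 = 2366
15–29: 5000 × 0.976 = 4880
30–44: 5100 × 0.951 = 4850
45–59: 13600 × 0.962 = 13083
60+: 15300 × 0.963 + 5900 × 0.319 = 14734 + 1882 = 16616
Net migration: 15–29 + 50 → 4930; 30–44 + 220 → 5070
End of period: [2366, 4930, 5070, 13083, 16616]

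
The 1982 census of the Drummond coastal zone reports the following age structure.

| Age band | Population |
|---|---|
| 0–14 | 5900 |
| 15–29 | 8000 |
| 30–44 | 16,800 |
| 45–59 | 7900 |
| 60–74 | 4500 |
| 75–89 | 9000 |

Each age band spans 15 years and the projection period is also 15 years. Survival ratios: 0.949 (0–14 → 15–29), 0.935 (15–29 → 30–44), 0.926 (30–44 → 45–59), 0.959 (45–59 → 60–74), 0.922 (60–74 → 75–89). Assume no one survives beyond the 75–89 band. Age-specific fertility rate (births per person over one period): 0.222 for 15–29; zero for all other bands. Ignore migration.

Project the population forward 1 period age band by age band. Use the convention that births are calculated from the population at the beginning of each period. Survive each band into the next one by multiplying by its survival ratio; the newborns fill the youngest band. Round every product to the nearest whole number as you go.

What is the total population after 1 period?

Period 1:
Births: 8000 × 0.222 = 1776
15–29: 5900 × 0.949 = 5599
30–44: 8000 × 0.935 = 7480
45–59: 16800 × 0.926 = 15557
60–74: 7900 × 0.959 = 7576
75–89: 4500 × 0.922 = 4149
Population now: 0–14=1776, 15–29=5599, 30–44=7480, 45–59=15557, 60–74=7576, 75–89=4149
Total after period 1: 1776 + 5599 + 7480 + 15557 + 7576 + 4149 = 42137

42137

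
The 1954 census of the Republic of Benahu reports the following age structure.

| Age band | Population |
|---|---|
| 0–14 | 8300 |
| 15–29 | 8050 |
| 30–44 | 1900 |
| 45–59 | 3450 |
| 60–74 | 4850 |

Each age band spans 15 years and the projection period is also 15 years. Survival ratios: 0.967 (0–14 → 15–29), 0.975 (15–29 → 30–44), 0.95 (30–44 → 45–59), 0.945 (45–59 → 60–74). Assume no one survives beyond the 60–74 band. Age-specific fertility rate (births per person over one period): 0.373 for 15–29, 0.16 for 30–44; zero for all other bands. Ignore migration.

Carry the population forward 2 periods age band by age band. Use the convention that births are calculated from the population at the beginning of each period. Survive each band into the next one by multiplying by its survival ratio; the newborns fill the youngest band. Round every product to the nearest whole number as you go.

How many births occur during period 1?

3307

After projecting period 1:
Births: 8050 × 0.373 = 3003 ; 1900 × 0.16 = 304 → 3307
15–29: 8300 × 0.967 = 8026
30–44: 8050 × 0.975 = 7849
45–59: 1900 × 0.95 = 1805
60–74: 3450 × 0.945 = 3260
Giving 3307 / 8026 / 7849 / 1805 / 3260.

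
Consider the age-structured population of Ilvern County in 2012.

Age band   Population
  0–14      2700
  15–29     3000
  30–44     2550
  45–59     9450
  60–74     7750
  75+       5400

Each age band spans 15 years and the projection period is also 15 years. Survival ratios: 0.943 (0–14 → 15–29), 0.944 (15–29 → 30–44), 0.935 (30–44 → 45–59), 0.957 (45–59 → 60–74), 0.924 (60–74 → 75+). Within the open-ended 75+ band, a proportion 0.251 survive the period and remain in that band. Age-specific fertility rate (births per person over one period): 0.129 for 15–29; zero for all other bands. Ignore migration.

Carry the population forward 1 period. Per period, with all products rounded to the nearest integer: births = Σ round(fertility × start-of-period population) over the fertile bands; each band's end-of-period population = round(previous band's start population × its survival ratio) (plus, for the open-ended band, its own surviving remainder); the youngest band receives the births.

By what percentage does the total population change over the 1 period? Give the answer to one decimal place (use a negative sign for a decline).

-16.7

[period 1]
Births: 3000 × 0.129 = 387
15–29: 2700 × 0.943 = 2546
30–44: 3000 × 0.944 = 2832
45–59: 2550 × 0.935 = 2384
60–74: 9450 × 0.957 = 9044
75+: 7750 × 0.924 + 5400 × 0.251 = 7161 + 1355 = 8516
→ [387, 2546, 2832, 2384, 9044, 8516]
Total: 30850 → 25709; change = -5141; percentage change = -16.7%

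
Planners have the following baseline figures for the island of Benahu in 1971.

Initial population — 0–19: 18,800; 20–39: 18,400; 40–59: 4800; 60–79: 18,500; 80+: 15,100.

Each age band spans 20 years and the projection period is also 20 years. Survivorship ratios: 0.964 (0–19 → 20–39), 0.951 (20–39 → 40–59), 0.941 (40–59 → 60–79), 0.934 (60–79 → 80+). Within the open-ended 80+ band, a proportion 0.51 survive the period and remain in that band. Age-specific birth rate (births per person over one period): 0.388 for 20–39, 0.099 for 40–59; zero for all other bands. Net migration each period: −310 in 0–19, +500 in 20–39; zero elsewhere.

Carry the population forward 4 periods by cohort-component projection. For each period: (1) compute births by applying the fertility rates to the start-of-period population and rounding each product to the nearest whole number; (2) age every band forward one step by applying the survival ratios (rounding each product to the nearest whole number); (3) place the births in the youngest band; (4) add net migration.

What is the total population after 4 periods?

51512

Call the bands 1 to 5, youngest first.
[period 1]
Births: 18400 × 0.388 = 7139 ; 4800 × 0.099 = 475 — total 7614
Band 2: 18800 × 0.964 = 18123
Band 3: 18400 × 0.951 = 17498
Band 4: 4800 × 0.941 = 4517
Band 5: 18500 × 0.934 + 15100 × 0.51 = 17279 + 7701 = 24980
Net migration: Band 1 − 310 → 7304; Band 2 + 500 → 18623
Giving 7304 / 18623 / 17498 / 4517 / 24980.
[period 2]
Births: 18623 × 0.388 = 7226 ; 17498 × 0.099 = 1732 — total 8958
Band 2: 7304 × 0.964 = 7041
Band 3: 18623 × 0.951 = 17710
Band 4: 17498 × 0.941 = 16466
Band 5: 4517 × 0.934 + 24980 × 0.51 = 4219 + 12740 = 16959
Net migration: Band 1 − 310 → 8648; Band 2 + 500 → 7541
Giving 8648 / 7541 / 17710 / 16466 / 16959.
[period 3]
Births: 7541 × 0.388 = 2926 ; 17710 × 0.099 = 1753 — total 4679
Band 2: 8648 × 0.964 = 8337
Band 3: 7541 × 0.951 = 7171
Band 4: 17710 × 0.941 = 16665
Band 5: 16466 × 0.934 + 16959 × 0.51 = 15379 + 8649 = 24028
Net migration: Band 1 − 310 → 4369; Band 2 + 500 → 8837
Giving 4369 / 8837 / 7171 / 16665 / 24028.
[period 4]
Births: 8837 × 0.388 = 3429 ; 7171 × 0.099 = 710 — total 4139
Band 2: 4369 × 0.964 = 4212
Band 3: 8837 × 0.951 = 8404
Band 4: 7171 × 0.941 = 6748
Band 5: 16665 × 0.934 + 24028 × 0.51 = 15565 + 12254 = 27819
Net migration: Band 1 − 310 → 3829; Band 2 + 500 → 4712
Giving 3829 / 4712 / 8404 / 6748 / 27819.
Total after period 4: 3829 + 4712 + 8404 + 6748 + 27819 = 51512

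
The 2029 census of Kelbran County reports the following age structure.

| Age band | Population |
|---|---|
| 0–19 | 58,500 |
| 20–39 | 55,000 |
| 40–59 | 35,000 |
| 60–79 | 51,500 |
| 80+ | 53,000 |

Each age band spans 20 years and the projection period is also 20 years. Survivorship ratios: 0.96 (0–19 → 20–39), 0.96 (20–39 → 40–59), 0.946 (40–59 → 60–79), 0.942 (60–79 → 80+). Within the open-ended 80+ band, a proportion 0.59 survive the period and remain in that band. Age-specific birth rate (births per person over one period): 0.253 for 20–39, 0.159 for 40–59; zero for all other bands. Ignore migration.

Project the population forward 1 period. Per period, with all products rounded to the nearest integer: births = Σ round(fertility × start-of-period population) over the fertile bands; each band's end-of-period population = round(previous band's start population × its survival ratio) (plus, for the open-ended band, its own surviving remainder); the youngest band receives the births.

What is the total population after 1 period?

241333

[period 1]
Births: 55000 × 0.253 = 13915 ; 35000 × 0.159 = 5565 — total 19480
20–39: 58500 × 0.96 = 56160
40–59: 55000 × 0.96 = 52800
60–79: 35000 × 0.946 = 33110
80+: 51500 × 0.942 + 53000 × 0.59 = 48513 + 31270 = 79783
Giving 19480 / 56160 / 52800 / 33110 / 79783.
Total after period 1: 19480 + 56160 + 52800 + 33110 + 79783 = 241333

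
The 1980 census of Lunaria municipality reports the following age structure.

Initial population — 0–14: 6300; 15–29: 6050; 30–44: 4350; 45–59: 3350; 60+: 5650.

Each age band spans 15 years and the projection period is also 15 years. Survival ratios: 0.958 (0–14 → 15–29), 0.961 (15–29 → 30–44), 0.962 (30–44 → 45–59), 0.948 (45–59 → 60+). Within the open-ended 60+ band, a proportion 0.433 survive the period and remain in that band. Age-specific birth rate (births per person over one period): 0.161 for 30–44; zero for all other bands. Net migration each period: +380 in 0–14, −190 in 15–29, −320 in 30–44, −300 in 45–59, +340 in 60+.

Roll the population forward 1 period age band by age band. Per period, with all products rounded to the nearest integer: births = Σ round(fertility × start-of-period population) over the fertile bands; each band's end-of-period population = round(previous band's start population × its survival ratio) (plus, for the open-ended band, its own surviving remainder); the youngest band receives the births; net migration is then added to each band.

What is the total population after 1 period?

22266

After projecting period 1:
Births: 4350 × 0.161 = 700
15–29: 6300 × 0.958 = 6035
30–44: 6050 × 0.961 = 5814
45–59: 4350 × 0.962 = 4185
60+: 3350 × 0.948 + 5650 × 0.433 = 3176 + 2446 = 5622
Net migration: 0–14 + 380 → 1080; 15–29 − 190 → 5845; 30–44 − 320 → 5494; 45–59 − 300 → 3885; 60+ + 340 → 5962
End of period: [1080, 5845, 5494, 3885, 5962]
Total after period 1: 1080 + 5845 + 5494 + 3885 + 5962 = 22266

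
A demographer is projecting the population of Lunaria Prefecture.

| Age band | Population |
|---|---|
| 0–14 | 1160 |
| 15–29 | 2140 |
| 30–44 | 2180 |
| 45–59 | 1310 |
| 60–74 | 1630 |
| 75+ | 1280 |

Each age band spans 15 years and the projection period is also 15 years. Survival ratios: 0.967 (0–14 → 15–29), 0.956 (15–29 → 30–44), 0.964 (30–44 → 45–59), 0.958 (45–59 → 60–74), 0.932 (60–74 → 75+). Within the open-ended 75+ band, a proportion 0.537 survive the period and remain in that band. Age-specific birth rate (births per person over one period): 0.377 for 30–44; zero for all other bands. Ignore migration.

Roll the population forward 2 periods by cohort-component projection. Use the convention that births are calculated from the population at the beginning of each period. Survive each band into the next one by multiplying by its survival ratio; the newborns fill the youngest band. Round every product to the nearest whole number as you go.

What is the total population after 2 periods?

Let band 1 be 0–14 through band 6 = 75+.
Period 1:
Births: 2180 * 0.377 = 822
Band 2: 1160 * 0.967 = 1122
Band 3: 2140 * 0.956 = 2046
Band 4: 2180 * 0.964 = 2102
Band 5: 1310 * 0.958 = 1255
Band 6: 1630 * 0.932 + 1280 * 0.537 = 1519 + 687 = 2206
End of period: [822, 1122, 2046, 2102, 1255, 2206]
Period 2:
Births: 2046 * 0.377 = 771
Band 2: 822 * 0.967 = 795
Band 3: 1122 * 0.956 = 1073
Band 4: 2046 * 0.964 = 1972
Band 5: 2102 * 0.958 = 2014
Band 6: 1255 * 0.932 + 2206 * 0.537 = 1170 + 1185 = 2355
End of period: [771, 795, 1073, 1972, 2014, 2355]
Total after period 2: 771 + 795 + 1073 + 1972 + 2014 + 2355 = 8980

8980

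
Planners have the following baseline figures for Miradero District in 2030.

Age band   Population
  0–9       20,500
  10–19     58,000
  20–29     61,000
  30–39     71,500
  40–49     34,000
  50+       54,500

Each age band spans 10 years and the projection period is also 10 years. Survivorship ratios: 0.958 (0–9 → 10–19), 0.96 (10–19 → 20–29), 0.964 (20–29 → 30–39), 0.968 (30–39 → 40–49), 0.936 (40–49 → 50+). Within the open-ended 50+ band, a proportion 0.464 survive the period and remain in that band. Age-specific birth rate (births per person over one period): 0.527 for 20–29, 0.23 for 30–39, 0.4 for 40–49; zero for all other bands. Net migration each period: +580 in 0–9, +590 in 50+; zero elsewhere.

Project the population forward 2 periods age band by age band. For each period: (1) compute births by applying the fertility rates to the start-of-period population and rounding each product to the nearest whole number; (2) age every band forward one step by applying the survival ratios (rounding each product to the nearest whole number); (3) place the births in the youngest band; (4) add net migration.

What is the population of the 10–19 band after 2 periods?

60136

Period 1.
Births: 61000 × 0.527 = 32147 ; 71500 × 0.23 = 16445 ; 34000 × 0.4 = 13600 → total 62192
10–19: 20500 × 0.958 = 19639
20–29: 58000 × 0.96 = 55680
30–39: 61000 × 0.964 = 58804
40–49: 71500 × 0.968 = 69212
50+: 34000 × 0.936 + 54500 × 0.464 = 31824 + 25288 = 57112
Net migration: 0–9 + 580 → 62772; 50+ + 590 → 57702
End of period: [62772, 19639, 55680, 58804, 69212, 57702]
Period 2.
Births: 55680 × 0.527 = 29343 ; 58804 × 0.23 = 13525 ; 69212 × 0.4 = 27685 → total 70553
10–19: 62772 × 0.958 = 60136
20–29: 19639 × 0.96 = 18853
30–39: 55680 × 0.964 = 53676
40–49: 58804 × 0.968 = 56922
50+: 69212 × 0.936 + 57702 × 0.464 = 64782 + 26774 = 91556
Net migration: 0–9 + 580 → 71133; 50+ + 590 → 92146
End of period: [71133, 60136, 18853, 53676, 56922, 92146]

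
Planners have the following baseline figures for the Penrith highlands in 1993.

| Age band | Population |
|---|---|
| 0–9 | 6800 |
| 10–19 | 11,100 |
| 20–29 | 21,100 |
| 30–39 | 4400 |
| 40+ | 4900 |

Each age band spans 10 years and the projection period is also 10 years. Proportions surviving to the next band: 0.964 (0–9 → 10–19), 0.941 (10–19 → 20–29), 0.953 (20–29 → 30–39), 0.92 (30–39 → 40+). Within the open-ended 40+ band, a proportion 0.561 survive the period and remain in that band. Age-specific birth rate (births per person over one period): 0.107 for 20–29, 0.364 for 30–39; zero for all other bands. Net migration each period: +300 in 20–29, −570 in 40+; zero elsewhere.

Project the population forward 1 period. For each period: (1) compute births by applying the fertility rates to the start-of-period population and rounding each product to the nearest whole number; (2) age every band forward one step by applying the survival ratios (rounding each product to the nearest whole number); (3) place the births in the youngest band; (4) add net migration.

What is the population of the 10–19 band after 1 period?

— Period 1 —
Births: 21100 × 0.107 = 2258  |  4400 × 0.364 = 1602 ⇒ total 3860
10–19: 6800 × 0.964 = 6555
20–29: 11100 × 0.941 = 10445
30–39: 21100 × 0.953 = 20108
40+: 4400 × 0.92 + 4900 × 0.561 = 4048 + 2749 = 6797
Net migration: 20–29 + 300 → 10745; 40+ − 570 → 6227
End of period: [3860, 6555, 10745, 20108, 6227]

6555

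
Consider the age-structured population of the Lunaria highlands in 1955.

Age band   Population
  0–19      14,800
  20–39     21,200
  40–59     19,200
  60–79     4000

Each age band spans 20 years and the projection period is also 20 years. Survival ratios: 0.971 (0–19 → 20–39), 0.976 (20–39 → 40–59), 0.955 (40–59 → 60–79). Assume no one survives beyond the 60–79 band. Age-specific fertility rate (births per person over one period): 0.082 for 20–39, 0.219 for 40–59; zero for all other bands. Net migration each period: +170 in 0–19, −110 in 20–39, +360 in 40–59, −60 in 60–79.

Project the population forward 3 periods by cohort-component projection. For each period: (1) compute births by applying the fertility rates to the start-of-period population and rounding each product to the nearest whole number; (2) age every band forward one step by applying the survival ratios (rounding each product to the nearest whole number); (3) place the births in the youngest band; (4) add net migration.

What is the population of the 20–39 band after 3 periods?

(Groups numbered youngest = 1 to oldest = 4.)
After projecting period 1:
Births: 21200 * 0.082 = 1738  |  19200 * 0.219 = 4205 — total 5943
Group 2: 14800 * 0.971 = 14371
Group 3: 21200 * 0.976 = 20691
Group 4: 19200 * 0.955 = 18336
Net migration: Group 1 + 170 → 6113; Group 2 − 110 → 14261; Group 3 + 360 → 21051; Group 4 − 60 → 18276
Population now: 0–19=6113, 20–39=14261, 40–59=21051, 60–79=18276
After projecting period 2:
Births: 14261 * 0.082 = 1169  |  21051 * 0.219 = 4610 — total 5779
Group 2: 6113 * 0.971 = 5936
Group 3: 14261 * 0.976 = 13919
Group 4: 21051 * 0.955 = 20104
Net migration: Group 1 + 170 → 5949; Group 2 − 110 → 5826; Group 3 + 360 → 14279; Group 4 − 60 → 20044
Population now: 0–19=5949, 20–39=5826, 40–59=14279, 60–79=20044
After projecting period 3:
Births: 5826 * 0.082 = 478  |  14279 * 0.219 = 3127 — total 3605
Group 2: 5949 * 0.971 = 5776
Group 3: 5826 * 0.976 = 5686
Group 4: 14279 * 0.955 = 13636
Net migration: Group 1 + 170 → 3775; Group 2 − 110 → 5666; Group 3 + 360 → 6046; Group 4 − 60 → 13576
Population now: 0–19=3775, 20–39=5666, 40–59=6046, 60–79=13576

5666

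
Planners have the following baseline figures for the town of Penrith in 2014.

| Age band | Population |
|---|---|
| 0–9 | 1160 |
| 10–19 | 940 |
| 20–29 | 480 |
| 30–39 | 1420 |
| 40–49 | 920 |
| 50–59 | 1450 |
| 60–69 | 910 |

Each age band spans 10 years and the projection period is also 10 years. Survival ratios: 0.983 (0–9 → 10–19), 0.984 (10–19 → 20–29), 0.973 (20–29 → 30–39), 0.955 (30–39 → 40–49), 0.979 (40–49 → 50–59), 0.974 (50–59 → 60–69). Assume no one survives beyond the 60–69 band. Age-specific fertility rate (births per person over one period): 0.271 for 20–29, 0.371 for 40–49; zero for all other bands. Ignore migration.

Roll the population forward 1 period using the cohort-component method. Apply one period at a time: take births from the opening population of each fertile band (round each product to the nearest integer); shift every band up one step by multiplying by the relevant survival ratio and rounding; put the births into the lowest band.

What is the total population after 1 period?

Numbering the bands 1..7 from youngest to oldest:
Period 1:
Births: 480 × 0.271 = 130 ; 920 × 0.371 = 341 → total 471
Band 2: 1160 × 0.983 = 1140
Band 3: 940 × 0.984 = 925
Band 4: 480 × 0.973 = 467
Band 5: 1420 × 0.955 = 1356
Band 6: 920 × 0.979 = 901
Band 7: 1450 × 0.974 = 1412
→ [471, 1140, 925, 467, 1356, 901, 1412]
Total after period 1: 471 + 1140 + 925 + 467 + 1356 + 901 + 1412 = 6672

6672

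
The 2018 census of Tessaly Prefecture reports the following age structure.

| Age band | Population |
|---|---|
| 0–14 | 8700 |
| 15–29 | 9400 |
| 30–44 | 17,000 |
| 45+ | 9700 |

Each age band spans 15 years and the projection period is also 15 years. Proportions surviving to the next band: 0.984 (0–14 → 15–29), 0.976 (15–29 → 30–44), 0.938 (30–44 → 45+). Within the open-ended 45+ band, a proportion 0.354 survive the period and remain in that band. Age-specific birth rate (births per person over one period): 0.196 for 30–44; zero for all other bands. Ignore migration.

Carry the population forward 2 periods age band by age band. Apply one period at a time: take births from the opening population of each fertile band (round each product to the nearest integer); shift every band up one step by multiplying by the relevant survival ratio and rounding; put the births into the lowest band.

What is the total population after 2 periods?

Call the bands 1 to 4, youngest first.
[period 1]
Births: 17000 × 0.196 = 3332
Band 2: 8700 × 0.984 = 8561
Band 3: 9400 × 0.976 = 9174
Band 4: 17000 × 0.938 + 9700 × 0.354 = 15946 + 3434 = 19380
End of period: [3332, 8561, 9174, 19380]
[period 2]
Births: 9174 × 0.196 = 1798
Band 2: 3332 × 0.984 = 3279
Band 3: 8561 × 0.976 = 8356
Band 4: 9174 × 0.938 + 19380 × 0.354 = 8605 + 6861 = 15466
End of period: [1798, 3279, 8356, 15466]
Total after period 2: 1798 + 3279 + 8356 + 15466 = 28899

28899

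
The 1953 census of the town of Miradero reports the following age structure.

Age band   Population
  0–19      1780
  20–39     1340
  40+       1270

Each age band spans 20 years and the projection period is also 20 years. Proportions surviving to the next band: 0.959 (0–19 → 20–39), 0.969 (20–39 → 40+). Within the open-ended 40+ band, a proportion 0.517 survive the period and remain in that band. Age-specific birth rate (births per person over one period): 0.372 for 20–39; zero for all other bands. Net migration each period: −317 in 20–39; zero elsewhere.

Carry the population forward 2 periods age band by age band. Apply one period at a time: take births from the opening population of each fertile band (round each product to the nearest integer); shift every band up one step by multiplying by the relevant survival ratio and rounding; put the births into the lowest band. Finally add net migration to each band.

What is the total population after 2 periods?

3036

Numbering the bands 1..3 from youngest to oldest:
After projecting period 1:
Births: 1340 × 0.372 = 498
Band 2: 1780 × 0.959 = 1707
Band 3: 1340 × 0.969 + 1270 × 0.517 = 1298 + 657 = 1955
Net migration: Band 2 − 317 → 1390
Population now: 0–19=498, 20–39=1390, 40+=1955
After projecting period 2:
Births: 1390 × 0.372 = 517
Band 2: 498 × 0.959 = 478
Band 3: 1390 × 0.969 + 1955 × 0.517 = 1347 + 1011 = 2358
Net migration: Band 2 − 317 → 161
Population now: 0–19=517, 20–39=161, 40+=2358
Total after period 2: 517 + 161 + 2358 = 3036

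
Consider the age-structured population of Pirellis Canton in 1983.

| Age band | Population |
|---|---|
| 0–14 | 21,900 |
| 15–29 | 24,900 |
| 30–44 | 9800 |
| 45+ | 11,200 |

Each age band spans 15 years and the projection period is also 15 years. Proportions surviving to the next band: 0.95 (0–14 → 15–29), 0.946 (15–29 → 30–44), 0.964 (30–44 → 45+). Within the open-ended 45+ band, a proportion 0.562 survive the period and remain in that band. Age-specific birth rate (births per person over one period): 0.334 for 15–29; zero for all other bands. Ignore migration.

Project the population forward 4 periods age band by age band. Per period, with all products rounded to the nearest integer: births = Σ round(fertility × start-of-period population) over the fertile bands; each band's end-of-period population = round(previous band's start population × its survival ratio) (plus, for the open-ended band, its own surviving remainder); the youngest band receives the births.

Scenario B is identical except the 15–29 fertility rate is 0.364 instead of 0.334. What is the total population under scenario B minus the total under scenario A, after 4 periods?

Numbering the bands 1..4 from youngest to oldest:
Period 1:
Births: 24900 × 0.334 = 8317
Band 2: 21900 × 0.95 = 20805
Band 3: 24900 × 0.946 = 23555
Band 4: 9800 × 0.964 + 11200 × 0.562 = 9447 + 6294 = 15741
Giving 8317 / 20805 / 23555 / 15741.
Period 2:
Births: 20805 × 0.334 = 6949
Band 2: 8317 × 0.95 = 7901
Band 3: 20805 × 0.946 = 19682
Band 4: 23555 × 0.964 + 15741 × 0.562 = 22707 + 8846 = 31553
Giving 6949 / 7901 / 19682 / 31553.
Period 3:
Births: 7901 × 0.334 = 2639
Band 2: 6949 × 0.95 = 6602
Band 3: 7901 × 0.946 = 7474
Band 4: 19682 × 0.964 + 31553 × 0.562 = 18973 + 17733 = 36706
Giving 2639 / 6602 / 7474 / 36706.
Period 4:
Births: 6602 × 0.334 = 2205
Band 2: 2639 × 0.95 = 2507
Band 3: 6602 × 0.946 = 6245
Band 4: 7474 × 0.964 + 36706 × 0.562 = 7205 + 20629 = 27834
Giving 2205 / 2507 / 6245 / 27834.
Scenario A total after 4 periods: 38791
Scenario B projection —
Period 1:
Births: 24900 × 0.364 = 9064
Band 2: 21900 × 0.95 = 20805
Band 3: 24900 × 0.946 = 23555
Band 4: 9800 × 0.964 + 11200 × 0.562 = 9447 + 6294 = 15741
Giving 9064 / 20805 / 23555 / 15741.
Period 2:
Births: 20805 × 0.364 = 7573
Band 2: 9064 × 0.95 = 8611
Band 3: 20805 × 0.946 = 19682
Band 4: 23555 × 0.964 + 15741 × 0.562 = 22707 + 8846 = 31553
Giving 7573 / 8611 / 19682 / 31553.
Period 3:
Births: 8611 × 0.364 = 3134
Band 2: 7573 × 0.95 = 7194
Band 3: 8611 × 0.946 = 8146
Band 4: 19682 × 0.964 + 31553 × 0.562 = 18973 + 17733 = 36706
Giving 3134 / 7194 / 8146 / 36706.
Period 4:
Births: 7194 × 0.364 = 2619
Band 2: 3134 × 0.95 = 2977
Band 3: 7194 × 0.946 = 6806
Band 4: 8146 × 0.964 + 36706 × 0.562 = 7853 + 20629 = 28482
Giving 2619 / 2977 / 6806 / 28482.
Scenario B total after 4 periods: 40884
Difference B − A = 40884 − 38791 = 2093

2093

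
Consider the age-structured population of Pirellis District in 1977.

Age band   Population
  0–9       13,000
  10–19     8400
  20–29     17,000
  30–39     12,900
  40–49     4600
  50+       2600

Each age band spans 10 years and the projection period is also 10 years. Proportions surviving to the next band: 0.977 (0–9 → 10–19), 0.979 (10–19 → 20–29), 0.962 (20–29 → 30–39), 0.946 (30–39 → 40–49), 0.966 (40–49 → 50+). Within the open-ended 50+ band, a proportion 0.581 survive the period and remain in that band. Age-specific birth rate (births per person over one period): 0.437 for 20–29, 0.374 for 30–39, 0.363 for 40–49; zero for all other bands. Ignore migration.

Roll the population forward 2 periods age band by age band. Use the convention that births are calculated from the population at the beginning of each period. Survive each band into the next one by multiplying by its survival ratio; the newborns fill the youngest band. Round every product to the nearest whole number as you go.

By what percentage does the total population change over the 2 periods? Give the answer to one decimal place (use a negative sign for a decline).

Period 1.
Births: 17000 × 0.437 = 7429 ; 12900 × 0.374 = 4825 ; 4600 × 0.363 = 1670 — total 13924
10–19: 13000 × 0.977 = 12701
20–29: 8400 × 0.979 = 8224
30–39: 17000 × 0.962 = 16354
40–49: 12900 × 0.946 = 12203
50+: 4600 × 0.966 + 2600 × 0.581 = 4444 + 1511 = 5955
Population now: 0–9=13924, 10–19=12701, 20–29=8224, 30–39=16354, 40–49=12203, 50+=5955
Period 2.
Births: 8224 × 0.437 = 3594 ; 16354 × 0.374 = 6116 ; 12203 × 0.363 = 4430 — total 14140
10–19: 13924 × 0.977 = 13604
20–29: 12701 × 0.979 = 12434
30–39: 8224 × 0.962 = 7911
40–49: 16354 × 0.946 = 15471
50+: 12203 × 0.966 + 5955 × 0.581 = 11788 + 3460 = 15248
Population now: 0–9=14140, 10–19=13604, 20–29=12434, 30–39=7911, 40–49=15471, 50+=15248
Total: 58500 → 78808; change = 20308; percentage change = 34.7%

34.7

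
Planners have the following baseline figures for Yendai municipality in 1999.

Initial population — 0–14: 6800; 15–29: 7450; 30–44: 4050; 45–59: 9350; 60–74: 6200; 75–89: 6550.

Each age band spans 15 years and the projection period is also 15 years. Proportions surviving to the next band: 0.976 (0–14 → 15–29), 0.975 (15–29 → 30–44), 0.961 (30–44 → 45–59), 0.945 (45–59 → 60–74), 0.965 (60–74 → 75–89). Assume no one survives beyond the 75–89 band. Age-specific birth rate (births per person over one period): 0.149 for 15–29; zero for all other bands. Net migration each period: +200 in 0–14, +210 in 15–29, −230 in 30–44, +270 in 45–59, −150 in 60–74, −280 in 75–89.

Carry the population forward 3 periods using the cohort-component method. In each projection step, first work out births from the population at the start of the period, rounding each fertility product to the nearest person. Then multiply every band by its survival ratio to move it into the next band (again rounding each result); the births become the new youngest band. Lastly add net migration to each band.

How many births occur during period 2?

Call the bands 1 to 6, youngest first.
— Period 1 —
Births: 7450 * 0.149 = 1110
Band 2: 6800 * 0.976 = 6637
Band 3: 7450 * 0.975 = 7264
Band 4: 4050 * 0.961 = 3892
Band 5: 9350 * 0.945 = 8836
Band 6: 6200 * 0.965 = 5983
Net migration: Band 1 + 200 → 1310; Band 2 + 210 → 6847; Band 3 − 230 → 7034; Band 4 + 270 → 4162; Band 5 − 150 → 8686; Band 6 − 280 → 5703
End of period: [1310, 6847, 7034, 4162, 8686, 5703]
— Period 2 —
Births: 6847 * 0.149 = 1020
Band 2: 1310 * 0.976 = 1279
Band 3: 6847 * 0.975 = 6676
Band 4: 7034 * 0.961 = 6760
Band 5: 4162 * 0.945 = 3933
Band 6: 8686 * 0.965 = 8382
Net migration: Band 1 + 200 → 1220; Band 2 + 210 → 1489; Band 3 − 230 → 6446; Band 4 + 270 → 7030; Band 5 − 150 → 3783; Band 6 − 280 → 8102
End of period: [1220, 1489, 6446, 7030, 3783, 8102]

1020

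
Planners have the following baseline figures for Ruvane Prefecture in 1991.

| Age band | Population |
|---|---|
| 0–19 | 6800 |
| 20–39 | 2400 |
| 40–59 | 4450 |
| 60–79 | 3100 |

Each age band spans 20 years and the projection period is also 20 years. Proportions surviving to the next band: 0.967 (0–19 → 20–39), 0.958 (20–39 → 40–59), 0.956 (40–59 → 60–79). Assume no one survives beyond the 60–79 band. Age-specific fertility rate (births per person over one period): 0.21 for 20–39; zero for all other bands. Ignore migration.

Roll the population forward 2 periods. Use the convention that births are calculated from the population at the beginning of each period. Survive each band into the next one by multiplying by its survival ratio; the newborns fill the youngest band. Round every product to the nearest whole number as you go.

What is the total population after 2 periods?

Let band 1 be 0–19 through band 4 = 60–79.
— Period 1 —
Births: 2400 * 0.21 = 504
Band 2: 6800 * 0.967 = 6576
Band 3: 2400 * 0.958 = 2299
Band 4: 4450 * 0.956 = 4254
Giving 504 / 6576 / 2299 / 4254.
— Period 2 —
Births: 6576 * 0.21 = 1381
Band 2: 504 * 0.967 = 487
Band 3: 6576 * 0.958 = 6300
Band 4: 2299 * 0.956 = 2198
Giving 1381 / 487 / 6300 / 2198.
Total after period 2: 1381 + 487 + 6300 + 2198 = 10366

10366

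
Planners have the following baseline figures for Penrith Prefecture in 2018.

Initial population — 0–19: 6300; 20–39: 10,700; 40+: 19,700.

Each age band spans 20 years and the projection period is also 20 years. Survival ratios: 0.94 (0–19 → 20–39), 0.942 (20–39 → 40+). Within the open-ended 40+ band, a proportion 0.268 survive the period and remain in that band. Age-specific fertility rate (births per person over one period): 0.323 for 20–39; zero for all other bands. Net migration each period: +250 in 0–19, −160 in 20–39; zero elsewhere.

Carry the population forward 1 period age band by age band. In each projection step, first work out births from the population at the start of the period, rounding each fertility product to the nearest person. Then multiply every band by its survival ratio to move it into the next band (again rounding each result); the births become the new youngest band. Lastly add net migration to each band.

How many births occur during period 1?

3456

Numbering the bands 1..3 from youngest to oldest:
— Period 1 —
Births: 10700 × 0.323 = 3456
Band 2: 6300 × 0.94 = 5922
Band 3: 10700 × 0.942 + 19700 × 0.268 = 10079 + 5280 = 15359
Net migration: Band 1 + 250 → 3706; Band 2 − 160 → 5762
Population now: 0–19=3706, 20–39=5762, 40+=15359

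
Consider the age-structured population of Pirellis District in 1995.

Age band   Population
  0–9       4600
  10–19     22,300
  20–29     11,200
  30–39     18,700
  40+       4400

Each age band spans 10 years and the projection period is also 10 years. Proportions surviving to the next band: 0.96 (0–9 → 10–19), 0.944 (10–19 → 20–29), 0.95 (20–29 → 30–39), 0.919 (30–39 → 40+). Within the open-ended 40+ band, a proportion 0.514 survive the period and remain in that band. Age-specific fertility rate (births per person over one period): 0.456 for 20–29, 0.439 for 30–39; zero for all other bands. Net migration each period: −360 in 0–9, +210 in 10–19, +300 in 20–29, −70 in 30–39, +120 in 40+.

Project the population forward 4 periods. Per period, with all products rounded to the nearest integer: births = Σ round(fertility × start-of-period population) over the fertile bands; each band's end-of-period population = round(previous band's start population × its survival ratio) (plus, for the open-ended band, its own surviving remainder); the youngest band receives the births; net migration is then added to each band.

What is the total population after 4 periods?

(Bands numbered youngest = 1 to oldest = 5.)
[period 1]
Births: 11200 * 0.456 = 5107  |  18700 * 0.439 = 8209 — total 13316
Band 2: 4600 * 0.96 = 4416
Band 3: 22300 * 0.944 = 21051
Band 4: 11200 * 0.95 = 10640
Band 5: 18700 * 0.919 + 4400 * 0.514 = 17185 + 2262 = 19447
Net migration: Band 1 − 360 → 12956; Band 2 + 210 → 4626; Band 3 + 300 → 21351; Band 4 − 70 → 10570; Band 5 + 120 → 19567
Population now: 0–9=12956, 10–19=4626, 20–29=21351, 30–39=10570, 40+=19567
[period 2]
Births: 21351 * 0.456 = 9736  |  10570 * 0.439 = 4640 — total 14376
Band 2: 12956 * 0.96 = 12438
Band 3: 4626 * 0.944 = 4367
Band 4: 21351 * 0.95 = 20283
Band 5: 10570 * 0.919 + 19567 * 0.514 = 9714 + 10057 = 19771
Net migration: Band 1 − 360 → 14016; Band 2 + 210 → 12648; Band 3 + 300 → 4667; Band 4 − 70 → 20213; Band 5 + 120 → 19891
Population now: 0–9=14016, 10–19=12648, 20–29=4667, 30–39=20213, 40+=19891
[period 3]
Births: 4667 * 0.456 = 2128  |  20213 * 0.439 = 8874 — total 11002
Band 2: 14016 * 0.96 = 13455
Band 3: 12648 * 0.944 = 11940
Band 4: 4667 * 0.95 = 4434
Band 5: 20213 * 0.919 + 19891 * 0.514 = 18576 + 10224 = 28800
Net migration: Band 1 − 360 → 10642; Band 2 + 210 → 13665; Band 3 + 300 → 12240; Band 4 − 70 → 4364; Band 5 + 120 → 28920
Population now: 0–9=10642, 10–19=13665, 20–29=12240, 30–39=4364, 40+=28920
[period 4]
Births: 12240 * 0.456 = 5581  |  4364 * 0.439 = 1916 — total 7497
Band 2: 10642 * 0.96 = 10216
Band 3: 13665 * 0.944 = 12900
Band 4: 12240 * 0.95 = 11628
Band 5: 4364 * 0.919 + 28920 * 0.514 = 4011 + 14865 = 18876
Net migration: Band 1 − 360 → 7137; Band 2 + 210 → 10426; Band 3 + 300 → 13200; Band 4 − 70 → 11558; Band 5 + 120 → 18996
Population now: 0–9=7137, 10–19=10426, 20–29=13200, 30–39=11558, 40+=18996
Total after period 4: 7137 + 10426 + 13200 + 11558 + 18996 = 61317

61317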